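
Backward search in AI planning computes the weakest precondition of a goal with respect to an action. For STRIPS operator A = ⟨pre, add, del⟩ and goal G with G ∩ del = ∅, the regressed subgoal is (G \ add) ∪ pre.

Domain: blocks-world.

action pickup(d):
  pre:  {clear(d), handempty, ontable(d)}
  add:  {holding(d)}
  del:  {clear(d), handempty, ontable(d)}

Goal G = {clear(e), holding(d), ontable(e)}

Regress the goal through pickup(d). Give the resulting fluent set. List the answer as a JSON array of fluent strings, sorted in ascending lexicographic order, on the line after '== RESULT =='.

Compute (G \ add) ∪ pre:
  G ∩ del = {}  (empty — regression defined)
  G \ add = {clear(e), holding(d), ontable(e)} \ {holding(d)} = {clear(e), ontable(e)}
  ∪ pre   = {clear(e), ontable(e)} ∪ {clear(d), handempty, ontable(d)}
          = {clear(d), clear(e), handempty, ontable(d), ontable(e)}

== RESULT ==
["clear(d)", "clear(e)", "handempty", "ontable(d)", "ontable(e)"]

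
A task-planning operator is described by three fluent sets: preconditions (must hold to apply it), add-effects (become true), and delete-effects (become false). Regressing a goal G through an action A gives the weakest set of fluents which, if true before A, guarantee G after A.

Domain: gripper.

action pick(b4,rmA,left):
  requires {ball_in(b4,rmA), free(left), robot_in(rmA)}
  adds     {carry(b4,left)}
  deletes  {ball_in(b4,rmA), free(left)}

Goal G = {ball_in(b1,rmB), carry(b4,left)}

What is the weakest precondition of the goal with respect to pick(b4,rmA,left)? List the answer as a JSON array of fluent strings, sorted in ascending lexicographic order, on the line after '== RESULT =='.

Compute (G \ add) ∪ pre:
  G ∩ del = {}  (empty — regression defined)
  G \ add = {ball_in(b1,rmB), carry(b4,left)} \ {carry(b4,left)} = {ball_in(b1,rmB)}
  ∪ pre   = {ball_in(b1,rmB)} ∪ {ball_in(b4,rmA), free(left), robot_in(rmA)}
          = {ball_in(b1,rmB), ball_in(b4,rmA), free(left), robot_in(rmA)}

== RESULT ==
["ball_in(b1,rmB)", "ball_in(b4,rmA)", "free(left)", "robot_in(rmA)"]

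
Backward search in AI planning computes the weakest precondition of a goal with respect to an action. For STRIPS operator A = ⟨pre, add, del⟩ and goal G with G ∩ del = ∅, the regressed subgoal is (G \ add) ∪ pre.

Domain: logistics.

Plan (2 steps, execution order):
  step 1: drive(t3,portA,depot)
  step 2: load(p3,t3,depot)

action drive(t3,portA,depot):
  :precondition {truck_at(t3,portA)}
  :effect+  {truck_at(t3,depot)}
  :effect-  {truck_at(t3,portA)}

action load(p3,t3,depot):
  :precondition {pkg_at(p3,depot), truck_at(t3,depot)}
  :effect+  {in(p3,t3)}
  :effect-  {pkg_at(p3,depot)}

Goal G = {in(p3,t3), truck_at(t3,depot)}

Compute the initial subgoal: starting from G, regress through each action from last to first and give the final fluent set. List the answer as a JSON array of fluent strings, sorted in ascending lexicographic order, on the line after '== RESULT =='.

Regress step by step:
  through step 2 (load(p3,t3,depot)): drop {in(p3,t3)}, keep {truck_at(t3,depot)}, require {pkg_at(p3,depot), truck_at(t3,depot)}
    → {pkg_at(p3,depot), truck_at(t3,depot)}
  through step 1 (drive(t3,portA,depot)): drop {truck_at(t3,depot)}, keep {pkg_at(p3,depot)}, require {truck_at(t3,portA)}
    → {pkg_at(p3,depot), truck_at(t3,portA)}

== RESULT ==
["pkg_at(p3,depot)", "truck_at(t3,portA)"]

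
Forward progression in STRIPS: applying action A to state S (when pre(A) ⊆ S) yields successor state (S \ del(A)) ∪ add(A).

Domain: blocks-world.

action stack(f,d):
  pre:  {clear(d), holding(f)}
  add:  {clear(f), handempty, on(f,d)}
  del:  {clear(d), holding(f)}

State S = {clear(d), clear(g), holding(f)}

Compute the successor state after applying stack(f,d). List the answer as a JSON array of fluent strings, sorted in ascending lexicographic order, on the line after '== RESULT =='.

Compute (S \ del) ∪ add:
  pre ⊆ S: {clear(d), holding(f)} ⊆ S  — applicable
  S \ del = {clear(g)}
  ∪ add   = {clear(f), clear(g), handempty, on(f,d)}

== RESULT ==
["clear(f)", "clear(g)", "handempty", "on(f,d)"]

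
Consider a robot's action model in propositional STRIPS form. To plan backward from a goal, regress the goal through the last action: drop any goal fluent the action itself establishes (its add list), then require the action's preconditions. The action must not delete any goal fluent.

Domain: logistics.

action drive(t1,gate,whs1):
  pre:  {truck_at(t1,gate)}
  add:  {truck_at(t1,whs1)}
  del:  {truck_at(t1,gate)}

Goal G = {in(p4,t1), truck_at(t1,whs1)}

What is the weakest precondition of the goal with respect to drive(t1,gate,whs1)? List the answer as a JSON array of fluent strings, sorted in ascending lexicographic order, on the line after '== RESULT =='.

Regress:
  G ∩ del = {}  (empty — regression defined)
  G \ add = {in(p4,t1), truck_at(t1,whs1)} \ {truck_at(t1,whs1)} = {in(p4,t1)}
  ∪ pre   = {in(p4,t1)} ∪ {truck_at(t1,gate)}
          = {in(p4,t1), truck_at(t1,gate)}

== RESULT ==
["in(p4,t1)", "truck_at(t1,gate)"]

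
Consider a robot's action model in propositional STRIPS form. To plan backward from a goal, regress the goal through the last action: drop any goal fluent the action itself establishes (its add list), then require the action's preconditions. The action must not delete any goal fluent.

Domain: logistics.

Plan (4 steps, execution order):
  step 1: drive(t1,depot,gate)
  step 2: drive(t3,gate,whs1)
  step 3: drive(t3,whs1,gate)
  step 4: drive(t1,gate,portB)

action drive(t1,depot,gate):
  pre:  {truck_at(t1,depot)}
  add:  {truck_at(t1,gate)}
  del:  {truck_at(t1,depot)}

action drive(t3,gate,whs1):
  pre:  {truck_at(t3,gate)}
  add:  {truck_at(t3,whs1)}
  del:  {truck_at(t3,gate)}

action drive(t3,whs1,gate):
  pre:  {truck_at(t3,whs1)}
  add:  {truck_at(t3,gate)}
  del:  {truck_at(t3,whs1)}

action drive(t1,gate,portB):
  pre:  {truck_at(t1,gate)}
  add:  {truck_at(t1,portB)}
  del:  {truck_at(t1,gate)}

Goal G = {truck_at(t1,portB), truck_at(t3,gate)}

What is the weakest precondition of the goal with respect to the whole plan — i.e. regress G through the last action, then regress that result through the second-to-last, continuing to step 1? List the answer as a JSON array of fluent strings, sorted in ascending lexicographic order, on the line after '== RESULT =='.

Regress step by step:
  through step 4 (drive(t1,gate,portB)): drop {truck_at(t1,portB)}, keep {truck_at(t3,gate)}, require {truck_at(t1,gate)}
    → {truck_at(t1,gate), truck_at(t3,gate)}
  through step 3 (drive(t3,whs1,gate)): drop {truck_at(t3,gate)}, keep {truck_at(t1,gate)}, require {truck_at(t3,whs1)}
    → {truck_at(t1,gate), truck_at(t3,whs1)}
  through step 2 (drive(t3,gate,whs1)): drop {truck_at(t3,whs1)}, keep {truck_at(t1,gate)}, require {truck_at(t3,gate)}
    → {truck_at(t1,gate), truck_at(t3,gate)}
  through step 1 (drive(t1,depot,gate)): drop {truck_at(t1,gate)}, keep {truck_at(t3,gate)}, require {truck_at(t1,depot)}
    → {truck_at(t1,depot), truck_at(t3,gate)}

== RESULT ==
["truck_at(t1,depot)", "truck_at(t3,gate)"]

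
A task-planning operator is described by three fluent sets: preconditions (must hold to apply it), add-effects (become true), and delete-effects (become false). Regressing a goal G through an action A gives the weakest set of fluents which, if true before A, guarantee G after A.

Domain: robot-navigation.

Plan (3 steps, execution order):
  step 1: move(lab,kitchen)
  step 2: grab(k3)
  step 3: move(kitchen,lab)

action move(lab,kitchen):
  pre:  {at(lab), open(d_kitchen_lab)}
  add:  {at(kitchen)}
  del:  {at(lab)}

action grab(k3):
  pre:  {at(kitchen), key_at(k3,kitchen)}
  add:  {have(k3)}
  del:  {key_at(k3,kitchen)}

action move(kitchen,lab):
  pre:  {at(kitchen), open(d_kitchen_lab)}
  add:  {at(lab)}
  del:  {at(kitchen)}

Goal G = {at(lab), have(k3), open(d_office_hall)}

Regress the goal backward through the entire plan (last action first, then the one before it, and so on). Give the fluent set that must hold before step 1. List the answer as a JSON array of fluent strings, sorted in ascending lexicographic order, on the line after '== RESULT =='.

Work backward from the goal:
  through step 3 (move(kitchen,lab)): drop {at(lab)}, keep {have(k3), open(d_office_hall)}, require {at(kitchen), open(d_kitchen_lab)}
    → {at(kitchen), have(k3), open(d_kitchen_lab), open(d_office_hall)}
  through step 2 (grab(k3)): drop {have(k3)}, keep {at(kitchen), open(d_kitchen_lab), open(d_office_hall)}, require {at(kitchen), key_at(k3,kitchen)}
    → {at(kitchen), key_at(k3,kitchen), open(d_kitchen_lab), open(d_office_hall)}
  through step 1 (move(lab,kitchen)): drop {at(kitchen)}, keep {key_at(k3,kitchen), open(d_kitchen_lab), open(d_office_hall)}, require {at(lab), open(d_kitchen_lab)}
    → {at(lab), key_at(k3,kitchen), open(d_kitchen_lab), open(d_office_hall)}

== RESULT ==
["at(lab)", "key_at(k3,kitchen)", "open(d_kitchen_lab)", "open(d_office_hall)"]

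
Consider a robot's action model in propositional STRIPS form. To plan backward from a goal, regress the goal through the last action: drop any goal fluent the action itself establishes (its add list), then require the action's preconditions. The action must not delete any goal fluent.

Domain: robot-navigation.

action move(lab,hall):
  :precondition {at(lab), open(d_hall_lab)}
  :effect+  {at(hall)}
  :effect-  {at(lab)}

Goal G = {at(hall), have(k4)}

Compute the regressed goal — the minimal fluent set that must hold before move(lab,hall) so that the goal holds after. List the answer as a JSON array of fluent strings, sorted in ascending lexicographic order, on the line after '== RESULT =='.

Regress:
  G ∩ del = {}  (empty — regression defined)
  G \ add = {at(hall), have(k4)} \ {at(hall)} = {have(k4)}
  ∪ pre   = {have(k4)} ∪ {at(lab), open(d_hall_lab)}
          = {at(lab), have(k4), open(d_hall_lab)}

== RESULT ==
["at(lab)", "have(k4)", "open(d_hall_lab)"]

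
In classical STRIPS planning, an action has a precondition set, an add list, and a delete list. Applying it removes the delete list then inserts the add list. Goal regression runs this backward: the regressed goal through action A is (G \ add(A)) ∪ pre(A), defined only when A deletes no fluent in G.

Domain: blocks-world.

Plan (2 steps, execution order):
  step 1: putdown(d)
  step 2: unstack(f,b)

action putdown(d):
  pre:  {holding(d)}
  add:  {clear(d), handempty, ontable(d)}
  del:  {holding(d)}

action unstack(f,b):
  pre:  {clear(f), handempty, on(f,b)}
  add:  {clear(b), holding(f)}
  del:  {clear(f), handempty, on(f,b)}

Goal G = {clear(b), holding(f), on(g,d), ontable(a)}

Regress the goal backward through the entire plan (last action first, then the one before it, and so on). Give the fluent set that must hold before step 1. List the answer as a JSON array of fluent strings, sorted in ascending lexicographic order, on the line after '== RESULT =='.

Regress step by step:
  through step 2 (unstack(f,b)): drop {clear(b), holding(f)}, keep {on(g,d), ontable(a)}, require {clear(f), handempty, on(f,b)}
    → {clear(f), handempty, on(f,b), on(g,d), ontable(a)}
  through step 1 (putdown(d)): drop {handempty}, keep {clear(f), on(f,b), on(g,d), ontable(a)}, require {holding(d)}
    → {clear(f), holding(d), on(f,b), on(g,d), ontable(a)}

== RESULT ==
["clear(f)", "holding(d)", "on(f,b)", "on(g,d)", "ontable(a)"]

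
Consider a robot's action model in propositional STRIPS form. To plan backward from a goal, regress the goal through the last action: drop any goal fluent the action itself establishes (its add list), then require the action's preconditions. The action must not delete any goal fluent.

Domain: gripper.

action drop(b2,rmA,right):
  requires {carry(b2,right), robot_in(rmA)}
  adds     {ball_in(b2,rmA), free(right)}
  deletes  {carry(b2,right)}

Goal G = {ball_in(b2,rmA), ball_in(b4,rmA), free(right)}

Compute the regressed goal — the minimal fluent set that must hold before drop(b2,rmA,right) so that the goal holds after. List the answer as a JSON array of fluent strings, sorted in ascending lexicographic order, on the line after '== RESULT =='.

Compute (G \ add) ∪ pre:
  G ∩ del = {}  (empty — regression defined)
  G \ add = {ball_in(b2,rmA), ball_in(b4,rmA), free(right)} \ {ball_in(b2,rmA), free(right)} = {ball_in(b4,rmA)}
  ∪ pre   = {ball_in(b4,rmA)} ∪ {carry(b2,right), robot_in(rmA)}
          = {ball_in(b4,rmA), carry(b2,right), robot_in(rmA)}

== RESULT ==
["ball_in(b4,rmA)", "carry(b2,right)", "robot_in(rmA)"]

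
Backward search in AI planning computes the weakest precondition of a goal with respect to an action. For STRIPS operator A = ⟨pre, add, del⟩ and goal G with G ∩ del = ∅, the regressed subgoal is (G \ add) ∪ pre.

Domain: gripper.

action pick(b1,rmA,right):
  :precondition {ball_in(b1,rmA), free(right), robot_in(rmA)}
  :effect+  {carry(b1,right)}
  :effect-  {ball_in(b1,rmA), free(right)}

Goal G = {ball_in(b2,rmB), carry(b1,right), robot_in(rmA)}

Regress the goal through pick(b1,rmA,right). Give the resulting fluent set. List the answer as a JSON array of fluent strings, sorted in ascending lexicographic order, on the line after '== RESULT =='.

Compute (G \ add) ∪ pre:
  G ∩ del = {}  (empty — regression defined)
  G \ add = {ball_in(b2,rmB), carry(b1,right), robot_in(rmA)} \ {carry(b1,right)} = {ball_in(b2,rmB), robot_in(rmA)}
  ∪ pre   = {ball_in(b2,rmB), robot_in(rmA)} ∪ {ball_in(b1,rmA), free(right), robot_in(rmA)}
          = {ball_in(b1,rmA), ball_in(b2,rmB), free(right), robot_in(rmA)}

== RESULT ==
["ball_in(b1,rmA)", "ball_in(b2,rmB)", "free(right)", "robot_in(rmA)"]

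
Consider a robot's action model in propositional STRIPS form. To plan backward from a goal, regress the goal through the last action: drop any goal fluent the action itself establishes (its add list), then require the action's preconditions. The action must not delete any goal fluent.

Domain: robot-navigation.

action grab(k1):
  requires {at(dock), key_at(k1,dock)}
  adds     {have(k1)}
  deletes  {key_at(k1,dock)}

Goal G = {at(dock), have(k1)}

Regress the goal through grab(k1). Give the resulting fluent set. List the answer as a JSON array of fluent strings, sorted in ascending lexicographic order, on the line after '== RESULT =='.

Compute (G \ add) ∪ pre:
  G ∩ del = {}  (empty — regression defined)
  G \ add = {at(dock), have(k1)} \ {have(k1)} = {at(dock)}
  ∪ pre   = {at(dock)} ∪ {at(dock), key_at(k1,dock)}
          = {at(dock), key_at(k1,dock)}

== RESULT ==
["at(dock)", "key_at(k1,dock)"]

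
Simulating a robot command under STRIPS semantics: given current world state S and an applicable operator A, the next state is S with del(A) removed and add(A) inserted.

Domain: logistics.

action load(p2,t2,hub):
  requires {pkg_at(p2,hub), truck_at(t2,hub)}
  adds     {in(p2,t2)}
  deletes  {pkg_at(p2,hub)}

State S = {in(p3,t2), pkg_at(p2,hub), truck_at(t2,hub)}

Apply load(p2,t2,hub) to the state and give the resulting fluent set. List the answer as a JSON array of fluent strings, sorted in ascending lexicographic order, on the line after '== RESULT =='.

Compute (S \ del) ∪ add:
  pre ⊆ S: {pkg_at(p2,hub), truck_at(t2,hub)} ⊆ S  — applicable
  S \ del = {in(p3,t2), truck_at(t2,hub)}
  ∪ add   = {in(p2,t2), in(p3,t2), truck_at(t2,hub)}

== RESULT ==
["in(p2,t2)", "in(p3,t2)", "truck_at(t2,hub)"]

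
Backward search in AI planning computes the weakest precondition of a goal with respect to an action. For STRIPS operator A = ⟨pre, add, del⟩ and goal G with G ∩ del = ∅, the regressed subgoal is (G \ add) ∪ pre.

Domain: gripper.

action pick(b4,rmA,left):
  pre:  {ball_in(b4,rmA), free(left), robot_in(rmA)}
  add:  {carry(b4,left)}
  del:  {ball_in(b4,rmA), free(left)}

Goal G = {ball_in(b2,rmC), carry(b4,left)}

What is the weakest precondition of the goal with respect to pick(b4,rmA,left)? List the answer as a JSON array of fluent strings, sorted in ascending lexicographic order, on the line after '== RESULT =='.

Compute (G \ add) ∪ pre:
  G ∩ del = {}  (empty — regression defined)
  G \ add = {ball_in(b2,rmC), carry(b4,left)} \ {carry(b4,left)} = {ball_in(b2,rmC)}
  ∪ pre   = {ball_in(b2,rmC)} ∪ {ball_in(b4,rmA), free(left), robot_in(rmA)}
          = {ball_in(b2,rmC), ball_in(b4,rmA), free(left), robot_in(rmA)}

== RESULT ==
["ball_in(b2,rmC)", "ball_in(b4,rmA)", "free(left)", "robot_in(rmA)"]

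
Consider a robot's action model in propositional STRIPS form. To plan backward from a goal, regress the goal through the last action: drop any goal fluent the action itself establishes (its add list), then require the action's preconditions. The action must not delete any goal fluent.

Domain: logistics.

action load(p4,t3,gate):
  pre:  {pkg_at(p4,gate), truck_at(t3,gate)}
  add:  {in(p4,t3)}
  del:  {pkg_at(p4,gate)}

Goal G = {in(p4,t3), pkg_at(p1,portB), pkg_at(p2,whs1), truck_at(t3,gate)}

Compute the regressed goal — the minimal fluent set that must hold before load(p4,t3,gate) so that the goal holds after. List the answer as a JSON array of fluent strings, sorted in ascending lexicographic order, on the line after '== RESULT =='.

Compute (G \ add) ∪ pre:
  G ∩ del = {}  (empty — regression defined)
  G \ add = {in(p4,t3), pkg_at(p1,portB), pkg_at(p2,whs1), truck_at(t3,gate)} \ {in(p4,t3)} = {pkg_at(p1,portB), pkg_at(p2,whs1), truck_at(t3,gate)}
  ∪ pre   = {pkg_at(p1,portB), pkg_at(p2,whs1), truck_at(t3,gate)} ∪ {pkg_at(p4,gate), truck_at(t3,gate)}
          = {pkg_at(p1,portB), pkg_at(p2,whs1), pkg_at(p4,gate), truck_at(t3,gate)}

== RESULT ==
["pkg_at(p1,portB)", "pkg_at(p2,whs1)", "pkg_at(p4,gate)", "truck_at(t3,gate)"]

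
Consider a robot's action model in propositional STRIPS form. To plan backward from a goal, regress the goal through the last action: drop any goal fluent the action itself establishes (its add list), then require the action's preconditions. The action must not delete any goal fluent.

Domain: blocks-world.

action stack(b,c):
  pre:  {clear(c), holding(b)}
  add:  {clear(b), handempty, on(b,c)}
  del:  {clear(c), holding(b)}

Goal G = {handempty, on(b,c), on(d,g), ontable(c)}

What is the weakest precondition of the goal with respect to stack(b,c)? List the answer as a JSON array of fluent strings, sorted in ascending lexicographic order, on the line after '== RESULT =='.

Compute (G \ add) ∪ pre:
  G ∩ del = {}  (empty — regression defined)
  G \ add = {handempty, on(b,c), on(d,g), ontable(c)} \ {clear(b), handempty, on(b,c)} = {on(d,g), ontable(c)}
  ∪ pre   = {on(d,g), ontable(c)} ∪ {clear(c), holding(b)}
          = {clear(c), holding(b), on(d,g), ontable(c)}

== RESULT ==
["clear(c)", "holding(b)", "on(d,g)", "ontable(c)"]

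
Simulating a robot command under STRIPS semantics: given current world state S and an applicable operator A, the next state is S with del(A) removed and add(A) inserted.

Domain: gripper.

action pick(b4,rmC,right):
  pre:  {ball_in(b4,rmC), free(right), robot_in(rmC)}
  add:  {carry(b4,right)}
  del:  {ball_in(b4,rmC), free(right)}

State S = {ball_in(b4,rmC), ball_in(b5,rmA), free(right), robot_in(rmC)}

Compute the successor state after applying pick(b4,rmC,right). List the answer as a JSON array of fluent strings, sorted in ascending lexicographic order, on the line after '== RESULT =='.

Compute (S \ del) ∪ add:
  pre ⊆ S: {ball_in(b4,rmC), free(right), robot_in(rmC)} ⊆ S  — applicable
  S \ del = {ball_in(b5,rmA), robot_in(rmC)}
  ∪ add   = {ball_in(b5,rmA), carry(b4,right), robot_in(rmC)}

== RESULT ==
["ball_in(b5,rmA)", "carry(b4,right)", "robot_in(rmC)"]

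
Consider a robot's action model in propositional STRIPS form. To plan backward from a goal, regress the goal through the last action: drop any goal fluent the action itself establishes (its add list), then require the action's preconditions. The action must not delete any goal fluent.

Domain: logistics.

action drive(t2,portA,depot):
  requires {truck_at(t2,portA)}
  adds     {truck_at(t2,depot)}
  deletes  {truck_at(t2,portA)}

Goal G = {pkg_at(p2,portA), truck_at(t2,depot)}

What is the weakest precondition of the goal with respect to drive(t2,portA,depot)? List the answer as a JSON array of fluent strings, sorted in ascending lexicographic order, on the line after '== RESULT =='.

Regress:
  G ∩ del = {}  (empty — regression defined)
  G \ add = {pkg_at(p2,portA), truck_at(t2,depot)} \ {truck_at(t2,depot)} = {pkg_at(p2,portA)}
  ∪ pre   = {pkg_at(p2,portA)} ∪ {truck_at(t2,portA)}
          = {pkg_at(p2,portA), truck_at(t2,portA)}

== RESULT ==
["pkg_at(p2,portA)", "truck_at(t2,portA)"]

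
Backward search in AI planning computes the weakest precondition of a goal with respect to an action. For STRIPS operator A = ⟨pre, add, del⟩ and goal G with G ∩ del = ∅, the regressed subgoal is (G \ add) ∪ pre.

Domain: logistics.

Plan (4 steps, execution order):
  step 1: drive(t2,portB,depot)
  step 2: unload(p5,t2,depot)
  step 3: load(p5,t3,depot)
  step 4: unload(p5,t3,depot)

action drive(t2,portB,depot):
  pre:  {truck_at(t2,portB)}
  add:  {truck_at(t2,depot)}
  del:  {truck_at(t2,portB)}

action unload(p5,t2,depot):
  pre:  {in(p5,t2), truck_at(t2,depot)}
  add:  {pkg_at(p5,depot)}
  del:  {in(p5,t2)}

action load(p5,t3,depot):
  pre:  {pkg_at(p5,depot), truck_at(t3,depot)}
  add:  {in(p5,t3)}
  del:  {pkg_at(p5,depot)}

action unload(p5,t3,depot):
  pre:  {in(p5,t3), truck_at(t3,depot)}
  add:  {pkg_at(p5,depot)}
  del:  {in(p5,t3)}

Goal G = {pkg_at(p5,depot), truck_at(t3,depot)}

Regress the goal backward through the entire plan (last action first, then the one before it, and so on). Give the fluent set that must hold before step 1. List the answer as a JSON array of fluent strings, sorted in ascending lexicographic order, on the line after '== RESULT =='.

Regress step by step:
  through step 4 (unload(p5,t3,depot)): drop {pkg_at(p5,depot)}, keep {truck_at(t3,depot)}, require {in(p5,t3), truck_at(t3,depot)}
    → {in(p5,t3), truck_at(t3,depot)}
  through step 3 (load(p5,t3,depot)): drop {in(p5,t3)}, keep {truck_at(t3,depot)}, require {pkg_at(p5,depot), truck_at(t3,depot)}
    → {pkg_at(p5,depot), truck_at(t3,depot)}
  through step 2 (unload(p5,t2,depot)): drop {pkg_at(p5,depot)}, keep {truck_at(t3,depot)}, require {in(p5,t2), truck_at(t2,depot)}
    → {in(p5,t2), truck_at(t2,depot), truck_at(t3,depot)}
  through step 1 (drive(t2,portB,depot)): drop {truck_at(t2,depot)}, keep {in(p5,t2), truck_at(t3,depot)}, require {truck_at(t2,portB)}
    → {in(p5,t2), truck_at(t2,portB), truck_at(t3,depot)}

== RESULT ==
["in(p5,t2)", "truck_at(t2,portB)", "truck_at(t3,depot)"]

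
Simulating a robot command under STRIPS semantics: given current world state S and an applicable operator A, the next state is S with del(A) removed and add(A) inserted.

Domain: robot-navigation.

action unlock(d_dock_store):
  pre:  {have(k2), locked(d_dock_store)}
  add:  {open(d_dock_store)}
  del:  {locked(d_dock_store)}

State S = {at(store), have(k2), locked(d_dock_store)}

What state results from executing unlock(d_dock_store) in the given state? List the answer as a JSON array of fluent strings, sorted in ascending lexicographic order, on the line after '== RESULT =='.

Compute (S \ del) ∪ add:
  pre ⊆ S: {have(k2), locked(d_dock_store)} ⊆ S  — applicable
  S \ del = {at(store), have(k2)}
  ∪ add   = {at(store), have(k2), open(d_dock_store)}

== RESULT ==
["at(store)", "have(k2)", "open(d_dock_store)"]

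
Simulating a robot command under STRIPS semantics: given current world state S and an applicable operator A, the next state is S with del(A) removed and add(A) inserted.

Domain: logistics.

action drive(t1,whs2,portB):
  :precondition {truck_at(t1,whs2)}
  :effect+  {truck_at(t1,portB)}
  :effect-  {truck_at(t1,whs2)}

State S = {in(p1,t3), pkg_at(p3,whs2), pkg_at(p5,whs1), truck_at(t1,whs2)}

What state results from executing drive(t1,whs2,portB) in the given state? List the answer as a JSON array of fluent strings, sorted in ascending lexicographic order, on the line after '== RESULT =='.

Progress:
  pre ⊆ S: {truck_at(t1,whs2)} ⊆ S  — applicable
  S \ del = {in(p1,t3), pkg_at(p3,whs2), pkg_at(p5,whs1)}
  ∪ add   = {in(p1,t3), pkg_at(p3,whs2), pkg_at(p5,whs1), truck_at(t1,portB)}

== RESULT ==
["in(p1,t3)", "pkg_at(p3,whs2)", "pkg_at(p5,whs1)", "truck_at(t1,portB)"]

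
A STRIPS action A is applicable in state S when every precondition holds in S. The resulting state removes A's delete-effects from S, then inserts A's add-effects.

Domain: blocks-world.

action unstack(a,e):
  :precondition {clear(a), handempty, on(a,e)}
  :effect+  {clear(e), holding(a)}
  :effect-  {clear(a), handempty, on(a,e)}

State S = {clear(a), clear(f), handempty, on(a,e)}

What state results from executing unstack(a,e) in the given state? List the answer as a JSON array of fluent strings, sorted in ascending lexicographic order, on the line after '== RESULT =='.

Progress:
  pre ⊆ S: {clear(a), handempty, on(a,e)} ⊆ S  — applicable
  S \ del = {clear(f)}
  ∪ add   = {clear(e), clear(f), holding(a)}

== RESULT ==
["clear(e)", "clear(f)", "holding(a)"]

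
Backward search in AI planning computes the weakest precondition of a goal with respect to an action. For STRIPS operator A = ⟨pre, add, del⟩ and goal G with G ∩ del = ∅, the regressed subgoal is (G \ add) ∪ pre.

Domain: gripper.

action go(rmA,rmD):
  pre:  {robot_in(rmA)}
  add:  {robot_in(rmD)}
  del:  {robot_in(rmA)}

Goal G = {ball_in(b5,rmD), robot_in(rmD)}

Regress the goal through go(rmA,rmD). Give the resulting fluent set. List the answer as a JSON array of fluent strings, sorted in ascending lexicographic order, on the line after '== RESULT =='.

Compute (G \ add) ∪ pre:
  G ∩ del = {}  (empty — regression defined)
  G \ add = {ball_in(b5,rmD), robot_in(rmD)} \ {robot_in(rmD)} = {ball_in(b5,rmD)}
  ∪ pre   = {ball_in(b5,rmD)} ∪ {robot_in(rmA)}
          = {ball_in(b5,rmD), robot_in(rmA)}

== RESULT ==
["ball_in(b5,rmD)", "robot_in(rmA)"]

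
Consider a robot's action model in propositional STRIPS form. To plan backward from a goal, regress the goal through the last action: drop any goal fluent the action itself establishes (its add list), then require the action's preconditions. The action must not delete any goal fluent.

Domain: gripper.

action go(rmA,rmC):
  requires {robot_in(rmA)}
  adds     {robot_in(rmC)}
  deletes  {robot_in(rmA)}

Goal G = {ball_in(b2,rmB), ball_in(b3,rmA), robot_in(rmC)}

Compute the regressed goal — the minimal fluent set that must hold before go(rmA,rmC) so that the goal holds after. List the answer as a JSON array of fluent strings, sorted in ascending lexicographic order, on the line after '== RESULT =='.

Compute (G \ add) ∪ pre:
  G ∩ del = {}  (empty — regression defined)
  G \ add = {ball_in(b2,rmB), ball_in(b3,rmA), robot_in(rmC)} \ {robot_in(rmC)} = {ball_in(b2,rmB), ball_in(b3,rmA)}
  ∪ pre   = {ball_in(b2,rmB), ball_in(b3,rmA)} ∪ {robot_in(rmA)}
          = {ball_in(b2,rmB), ball_in(b3,rmA), robot_in(rmA)}

== RESULT ==
["ball_in(b2,rmB)", "ball_in(b3,rmA)", "robot_in(rmA)"]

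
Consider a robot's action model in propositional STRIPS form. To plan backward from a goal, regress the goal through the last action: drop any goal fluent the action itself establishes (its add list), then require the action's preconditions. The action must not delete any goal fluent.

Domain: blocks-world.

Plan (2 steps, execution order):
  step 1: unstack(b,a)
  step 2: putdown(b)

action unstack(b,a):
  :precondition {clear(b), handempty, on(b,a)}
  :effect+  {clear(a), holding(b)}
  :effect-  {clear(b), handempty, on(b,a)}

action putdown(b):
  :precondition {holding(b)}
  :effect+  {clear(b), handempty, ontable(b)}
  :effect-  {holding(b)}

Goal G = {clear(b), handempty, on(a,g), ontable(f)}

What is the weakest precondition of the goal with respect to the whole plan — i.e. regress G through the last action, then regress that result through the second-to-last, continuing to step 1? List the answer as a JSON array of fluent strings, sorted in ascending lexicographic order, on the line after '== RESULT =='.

Work backward from the goal:
  through step 2 (putdown(b)): drop {clear(b), handempty}, keep {on(a,g), ontable(f)}, require {holding(b)}
    → {holding(b), on(a,g), ontable(f)}
  through step 1 (unstack(b,a)): drop {holding(b)}, keep {on(a,g), ontable(f)}, require {clear(b), handempty, on(b,a)}
    → {clear(b), handempty, on(a,g), on(b,a), ontable(f)}

== RESULT ==
["clear(b)", "handempty", "on(a,g)", "on(b,a)", "ontable(f)"]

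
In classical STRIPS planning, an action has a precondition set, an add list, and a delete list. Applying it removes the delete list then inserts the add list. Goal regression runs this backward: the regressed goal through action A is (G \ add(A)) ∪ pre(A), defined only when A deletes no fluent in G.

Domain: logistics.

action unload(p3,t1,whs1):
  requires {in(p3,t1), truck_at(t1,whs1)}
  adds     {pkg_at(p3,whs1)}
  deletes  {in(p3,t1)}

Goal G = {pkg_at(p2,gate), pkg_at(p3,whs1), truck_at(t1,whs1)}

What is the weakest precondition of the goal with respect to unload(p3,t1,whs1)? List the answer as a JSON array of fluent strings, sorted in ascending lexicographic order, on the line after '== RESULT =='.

Compute (G \ add) ∪ pre:
  G ∩ del = {}  (empty — regression defined)
  G \ add = {pkg_at(p2,gate), pkg_at(p3,whs1), truck_at(t1,whs1)} \ {pkg_at(p3,whs1)} = {pkg_at(p2,gate), truck_at(t1,whs1)}
  ∪ pre   = {pkg_at(p2,gate), truck_at(t1,whs1)} ∪ {in(p3,t1), truck_at(t1,whs1)}
          = {in(p3,t1), pkg_at(p2,gate), truck_at(t1,whs1)}

== RESULT ==
["in(p3,t1)", "pkg_at(p2,gate)", "truck_at(t1,whs1)"]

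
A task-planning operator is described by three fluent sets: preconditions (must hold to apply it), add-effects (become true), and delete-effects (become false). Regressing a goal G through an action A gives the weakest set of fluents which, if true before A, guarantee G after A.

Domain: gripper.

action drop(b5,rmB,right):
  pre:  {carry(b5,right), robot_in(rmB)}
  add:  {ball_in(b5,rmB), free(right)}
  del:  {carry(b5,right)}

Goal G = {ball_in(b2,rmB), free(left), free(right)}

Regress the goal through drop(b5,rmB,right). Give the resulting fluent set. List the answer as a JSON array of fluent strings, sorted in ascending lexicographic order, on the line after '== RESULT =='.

Compute (G \ add) ∪ pre:
  G ∩ del = {}  (empty — regression defined)
  G \ add = {ball_in(b2,rmB), free(left), free(right)} \ {ball_in(b5,rmB), free(right)} = {ball_in(b2,rmB), free(left)}
  ∪ pre   = {ball_in(b2,rmB), free(left)} ∪ {carry(b5,right), robot_in(rmB)}
          = {ball_in(b2,rmB), carry(b5,right), free(left), robot_in(rmB)}

== RESULT ==
["ball_in(b2,rmB)", "carry(b5,right)", "free(left)", "robot_in(rmB)"]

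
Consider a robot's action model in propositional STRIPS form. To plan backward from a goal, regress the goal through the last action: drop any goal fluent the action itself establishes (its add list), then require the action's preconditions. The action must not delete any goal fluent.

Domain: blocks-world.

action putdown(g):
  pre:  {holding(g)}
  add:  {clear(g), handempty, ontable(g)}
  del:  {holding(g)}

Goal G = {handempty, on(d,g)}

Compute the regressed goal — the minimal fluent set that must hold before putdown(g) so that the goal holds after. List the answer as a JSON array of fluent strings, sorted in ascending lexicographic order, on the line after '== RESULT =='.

Regress:
  G ∩ del = {}  (empty — regression defined)
  G \ add = {handempty, on(d,g)} \ {clear(g), handempty, ontable(g)} = {on(d,g)}
  ∪ pre   = {on(d,g)} ∪ {holding(g)}
          = {holding(g), on(d,g)}

== RESULT ==
["holding(g)", "on(d,g)"]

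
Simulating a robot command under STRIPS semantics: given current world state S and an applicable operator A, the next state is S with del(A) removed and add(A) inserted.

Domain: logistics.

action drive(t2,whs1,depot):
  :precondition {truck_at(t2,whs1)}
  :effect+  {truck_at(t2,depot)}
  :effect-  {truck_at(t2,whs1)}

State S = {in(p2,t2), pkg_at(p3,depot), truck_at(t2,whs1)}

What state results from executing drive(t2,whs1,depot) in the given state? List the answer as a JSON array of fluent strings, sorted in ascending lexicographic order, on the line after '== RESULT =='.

Progress:
  pre ⊆ S: {truck_at(t2,whs1)} ⊆ S  — applicable
  S \ del = {in(p2,t2), pkg_at(p3,depot)}
  ∪ add   = {in(p2,t2), pkg_at(p3,depot), truck_at(t2,depot)}

== RESULT ==
["in(p2,t2)", "pkg_at(p3,depot)", "truck_at(t2,depot)"]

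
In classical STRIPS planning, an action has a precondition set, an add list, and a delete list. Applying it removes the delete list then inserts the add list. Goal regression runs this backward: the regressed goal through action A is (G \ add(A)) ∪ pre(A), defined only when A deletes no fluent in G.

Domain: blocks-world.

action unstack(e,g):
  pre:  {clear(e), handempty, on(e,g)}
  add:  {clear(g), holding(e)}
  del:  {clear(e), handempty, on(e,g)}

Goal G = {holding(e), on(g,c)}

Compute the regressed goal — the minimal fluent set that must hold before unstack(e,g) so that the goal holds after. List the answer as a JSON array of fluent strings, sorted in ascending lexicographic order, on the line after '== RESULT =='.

Compute (G \ add) ∪ pre:
  G ∩ del = {}  (empty — regression defined)
  G \ add = {holding(e), on(g,c)} \ {clear(g), holding(e)} = {on(g,c)}
  ∪ pre   = {on(g,c)} ∪ {clear(e), handempty, on(e,g)}
          = {clear(e), handempty, on(e,g), on(g,c)}

== RESULT ==
["clear(e)", "handempty", "on(e,g)", "on(g,c)"]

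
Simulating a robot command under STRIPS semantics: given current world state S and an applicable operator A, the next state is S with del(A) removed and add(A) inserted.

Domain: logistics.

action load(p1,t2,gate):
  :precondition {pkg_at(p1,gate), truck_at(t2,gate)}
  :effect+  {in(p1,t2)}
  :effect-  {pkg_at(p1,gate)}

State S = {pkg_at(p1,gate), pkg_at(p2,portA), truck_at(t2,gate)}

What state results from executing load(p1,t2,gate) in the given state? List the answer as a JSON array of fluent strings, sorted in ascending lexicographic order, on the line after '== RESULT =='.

Progress:
  pre ⊆ S: {pkg_at(p1,gate), truck_at(t2,gate)} ⊆ S  — applicable
  S \ del = {pkg_at(p2,portA), truck_at(t2,gate)}
  ∪ add   = {in(p1,t2), pkg_at(p2,portA), truck_at(t2,gate)}

== RESULT ==
["in(p1,t2)", "pkg_at(p2,portA)", "truck_at(t2,gate)"]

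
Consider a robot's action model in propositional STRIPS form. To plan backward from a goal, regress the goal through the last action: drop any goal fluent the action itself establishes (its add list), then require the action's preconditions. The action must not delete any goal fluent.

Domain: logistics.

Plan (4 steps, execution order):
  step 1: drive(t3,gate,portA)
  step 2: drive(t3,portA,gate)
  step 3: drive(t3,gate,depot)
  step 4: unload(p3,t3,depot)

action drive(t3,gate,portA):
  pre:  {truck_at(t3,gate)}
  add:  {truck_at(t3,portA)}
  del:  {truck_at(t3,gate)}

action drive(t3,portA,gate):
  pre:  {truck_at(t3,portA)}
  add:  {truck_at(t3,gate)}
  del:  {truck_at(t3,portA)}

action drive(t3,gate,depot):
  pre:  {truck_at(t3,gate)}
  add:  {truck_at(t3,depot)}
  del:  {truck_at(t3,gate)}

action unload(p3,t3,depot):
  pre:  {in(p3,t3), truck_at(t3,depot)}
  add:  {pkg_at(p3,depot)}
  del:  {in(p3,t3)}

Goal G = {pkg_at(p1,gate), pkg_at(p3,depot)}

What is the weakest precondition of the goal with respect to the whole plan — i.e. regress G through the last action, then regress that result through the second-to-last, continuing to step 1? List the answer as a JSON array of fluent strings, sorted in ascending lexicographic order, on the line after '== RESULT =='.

Work backward from the goal:
  through step 4 (unload(p3,t3,depot)): drop {pkg_at(p3,depot)}, keep {pkg_at(p1,gate)}, require {in(p3,t3), truck_at(t3,depot)}
    → {in(p3,t3), pkg_at(p1,gate), truck_at(t3,depot)}
  through step 3 (drive(t3,gate,depot)): drop {truck_at(t3,depot)}, keep {in(p3,t3), pkg_at(p1,gate)}, require {truck_at(t3,gate)}
    → {in(p3,t3), pkg_at(p1,gate), truck_at(t3,gate)}
  through step 2 (drive(t3,portA,gate)): drop {truck_at(t3,gate)}, keep {in(p3,t3), pkg_at(p1,gate)}, require {truck_at(t3,portA)}
    → {in(p3,t3), pkg_at(p1,gate), truck_at(t3,portA)}
  through step 1 (drive(t3,gate,portA)): drop {truck_at(t3,portA)}, keep {in(p3,t3), pkg_at(p1,gate)}, require {truck_at(t3,gate)}
    → {in(p3,t3), pkg_at(p1,gate), truck_at(t3,gate)}

== RESULT ==
["in(p3,t3)", "pkg_at(p1,gate)", "truck_at(t3,gate)"]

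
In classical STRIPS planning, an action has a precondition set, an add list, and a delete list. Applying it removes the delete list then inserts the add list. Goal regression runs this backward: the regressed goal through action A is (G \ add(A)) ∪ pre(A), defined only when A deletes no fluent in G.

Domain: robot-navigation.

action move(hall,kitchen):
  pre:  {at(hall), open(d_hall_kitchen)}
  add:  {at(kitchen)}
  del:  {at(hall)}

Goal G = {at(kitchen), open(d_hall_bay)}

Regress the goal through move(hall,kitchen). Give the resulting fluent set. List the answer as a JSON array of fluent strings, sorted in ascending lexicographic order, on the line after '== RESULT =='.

Regress:
  G ∩ del = {}  (empty — regression defined)
  G \ add = {at(kitchen), open(d_hall_bay)} \ {at(kitchen)} = {open(d_hall_bay)}
  ∪ pre   = {open(d_hall_bay)} ∪ {at(hall), open(d_hall_kitchen)}
          = {at(hall), open(d_hall_bay), open(d_hall_kitchen)}

== RESULT ==
["at(hall)", "open(d_hall_bay)", "open(d_hall_kitchen)"]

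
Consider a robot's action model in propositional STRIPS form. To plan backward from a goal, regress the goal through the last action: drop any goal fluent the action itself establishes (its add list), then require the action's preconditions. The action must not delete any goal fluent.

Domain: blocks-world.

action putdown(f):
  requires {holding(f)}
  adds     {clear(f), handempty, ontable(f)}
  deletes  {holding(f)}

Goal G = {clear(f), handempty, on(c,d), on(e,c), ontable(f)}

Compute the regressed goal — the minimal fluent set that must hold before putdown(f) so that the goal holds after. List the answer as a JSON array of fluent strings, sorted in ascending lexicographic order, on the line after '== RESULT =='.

Regress:
  G ∩ del = {}  (empty — regression defined)
  G \ add = {clear(f), handempty, on(c,d), on(e,c), ontable(f)} \ {clear(f), handempty, ontable(f)} = {on(c,d), on(e,c)}
  ∪ pre   = {on(c,d), on(e,c)} ∪ {holding(f)}
          = {holding(f), on(c,d), on(e,c)}

== RESULT ==
["holding(f)", "on(c,d)", "on(e,c)"]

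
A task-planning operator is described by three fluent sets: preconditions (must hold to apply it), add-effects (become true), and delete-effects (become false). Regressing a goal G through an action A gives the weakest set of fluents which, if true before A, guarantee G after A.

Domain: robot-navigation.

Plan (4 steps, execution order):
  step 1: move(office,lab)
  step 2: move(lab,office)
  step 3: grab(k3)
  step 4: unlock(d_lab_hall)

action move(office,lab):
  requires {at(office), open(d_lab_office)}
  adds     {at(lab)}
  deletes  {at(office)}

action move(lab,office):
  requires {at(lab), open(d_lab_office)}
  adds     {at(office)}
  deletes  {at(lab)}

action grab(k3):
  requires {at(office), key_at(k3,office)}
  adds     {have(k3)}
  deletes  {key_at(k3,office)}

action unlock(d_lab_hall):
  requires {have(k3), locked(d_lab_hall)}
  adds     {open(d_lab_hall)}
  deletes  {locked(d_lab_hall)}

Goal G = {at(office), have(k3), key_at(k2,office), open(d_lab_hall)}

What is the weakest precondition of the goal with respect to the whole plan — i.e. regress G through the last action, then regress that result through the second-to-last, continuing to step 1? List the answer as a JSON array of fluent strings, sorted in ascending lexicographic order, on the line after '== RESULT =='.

Work backward from the goal:
  through step 4 (unlock(d_lab_hall)): drop {open(d_lab_hall)}, keep {at(office), have(k3), key_at(k2,office)}, require {have(k3), locked(d_lab_hall)}
    → {at(office), have(k3), key_at(k2,office), locked(d_lab_hall)}
  through step 3 (grab(k3)): drop {have(k3)}, keep {at(office), key_at(k2,office), locked(d_lab_hall)}, require {at(office), key_at(k3,office)}
    → {at(office), key_at(k2,office), key_at(k3,office), locked(d_lab_hall)}
  through step 2 (move(lab,office)): drop {at(office)}, keep {key_at(k2,office), key_at(k3,office), locked(d_lab_hall)}, require {at(lab), open(d_lab_office)}
    → {at(lab), key_at(k2,office), key_at(k3,office), locked(d_lab_hall), open(d_lab_office)}
  through step 1 (move(office,lab)): drop {at(lab)}, keep {key_at(k2,office), key_at(k3,office), locked(d_lab_hall), open(d_lab_office)}, require {at(office), open(d_lab_office)}
    → {at(office), key_at(k2,office), key_at(k3,office), locked(d_lab_hall), open(d_lab_office)}

== RESULT ==
["at(office)", "key_at(k2,office)", "key_at(k3,office)", "locked(d_lab_hall)", "open(d_lab_office)"]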